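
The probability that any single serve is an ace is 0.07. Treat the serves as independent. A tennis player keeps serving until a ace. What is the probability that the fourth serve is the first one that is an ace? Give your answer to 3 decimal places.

Geometric (trials to first success), p = 0.07.
P(Y = 4) = (1−p)^3 · p = 0.80436 · 0.07 = 0.05630

0.056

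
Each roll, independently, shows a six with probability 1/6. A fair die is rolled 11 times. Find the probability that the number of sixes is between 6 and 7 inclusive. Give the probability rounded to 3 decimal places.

X ~ Binomial(11, 0.166667); P(6 ≤ X ≤ 7) = Σ C(11,k) p^k (1−p)^(11−k) over k:
  k=6: C(11,6)·0.166667^6·0.833333^5 = 0.00398
  k=7: C(11,7)·0.166667^7·0.833333^4 = 0.00057
Total = 0.00455

0.005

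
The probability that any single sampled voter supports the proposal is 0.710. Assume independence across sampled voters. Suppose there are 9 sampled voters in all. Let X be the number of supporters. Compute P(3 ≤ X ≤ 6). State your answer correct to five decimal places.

X ~ Binomial(9, 0.71); P(3 ≤ X ≤ 6) = Σ C(9,k) p^k (1−p)^(9−k) over k:
  k=3: C(9,3)·0.71^3·0.29^6 = 0.0178831
  k=4: C(9,4)·0.71^4·0.29^5 = 0.0656741
  k=5: C(9,5)·0.71^5·0.29^4 = 0.1607882
  k=6: C(9,6)·0.71^6·0.29^3 = 0.2624360
Total = 0.5067814

0.50678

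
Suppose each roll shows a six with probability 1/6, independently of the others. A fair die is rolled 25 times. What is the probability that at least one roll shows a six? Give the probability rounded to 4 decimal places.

0.9895

P(at least one) = 1 − P(none) = 1 − (1 − 0.166667)^25
= 1 − 0.010483 = 0.989517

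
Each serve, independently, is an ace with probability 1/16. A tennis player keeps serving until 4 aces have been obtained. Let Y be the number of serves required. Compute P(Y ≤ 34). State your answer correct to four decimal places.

0.1606

Finishing within 34 serves ⇔ at least 4 successes in the first 34. With X ~ Binomial(34, 0.0625), P(Y ≤ 34) = 1 − P(X ≤ 3).
  k=0: C(34,0)·0.0625^0·0.9375^34 = 0.111435
  k=1: C(34,1)·0.0625^1·0.9375^33 = 0.252587
  k=2: C(34,2)·0.0625^2·0.9375^32 = 0.277846
  k=3: C(34,3)·0.0625^3·0.9375^31 = 0.197579
1 − 0.839447 = 0.160553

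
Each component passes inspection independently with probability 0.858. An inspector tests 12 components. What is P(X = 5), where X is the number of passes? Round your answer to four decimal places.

X ~ Binomial(n=12, p=0.858).
P(X=5) = C(12,5) · p^5 · (1−p)^7
= 792 · 0.46498 · 1.1642e-06 = 0.000429

0.0004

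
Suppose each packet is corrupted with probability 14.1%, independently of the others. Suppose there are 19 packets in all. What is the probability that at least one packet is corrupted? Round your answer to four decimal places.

P(at least one) = 1 − P(none) = 1 − (1 − 0.141)^19
= 1 − 0.055702 = 0.944298

0.9443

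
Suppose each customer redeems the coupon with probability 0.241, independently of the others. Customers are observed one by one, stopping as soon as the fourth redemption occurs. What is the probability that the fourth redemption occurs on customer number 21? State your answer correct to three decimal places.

0.035

Y = trial on which the fourth success occurs; negative binomial, r=4, p=0.241.
P(Y=21) = C(20,3) · p^4 · (1−p)^17
= 1140 · 0.0033734 · 0.0092068 = 0.03541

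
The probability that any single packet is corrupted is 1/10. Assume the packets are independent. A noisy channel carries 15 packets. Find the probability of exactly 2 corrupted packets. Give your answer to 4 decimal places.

0.2669

X ~ Binomial(n=15, p=0.10).
P(X=2) = C(15,2) · p^2 · (1−p)^13
= 105 · 0.01 · 0.25419 = 0.266896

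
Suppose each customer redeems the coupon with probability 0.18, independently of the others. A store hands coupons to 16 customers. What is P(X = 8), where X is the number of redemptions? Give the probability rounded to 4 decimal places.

0.0029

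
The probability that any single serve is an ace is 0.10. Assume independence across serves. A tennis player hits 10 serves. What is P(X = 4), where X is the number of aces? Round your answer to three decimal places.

0.011

X ~ Binomial(n=10, p=0.10).
P(X=4) = C(10,4) · p^4 · (1−p)^6
= 210 · 0.0001 · 0.53144 = 0.01116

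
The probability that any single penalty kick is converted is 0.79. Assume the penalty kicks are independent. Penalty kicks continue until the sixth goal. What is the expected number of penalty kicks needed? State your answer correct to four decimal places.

7.5949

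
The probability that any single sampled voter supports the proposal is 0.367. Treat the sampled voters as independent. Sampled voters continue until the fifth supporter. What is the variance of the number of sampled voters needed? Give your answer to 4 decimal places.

Y = total sampled voters until the fifth success; negative binomial with r=5, p=0.367.
Var(Y) = r(1−p)/p² = 5·0.633 / 0.367² = 23.498578

23.4986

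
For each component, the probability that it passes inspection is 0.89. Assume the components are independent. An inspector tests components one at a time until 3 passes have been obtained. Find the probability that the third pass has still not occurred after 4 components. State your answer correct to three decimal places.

Needing more than 4 components ⇔ fewer than 3 successes in the first 4. With X ~ Binomial(4, 0.89), P(Y > 4) = P(X ≤ 2).
  k=0: C(4,0)·0.89^0·0.11^4 = 0.00015
  k=1: C(4,1)·0.89^1·0.11^3 = 0.00474
  k=2: C(4,2)·0.89^2·0.11^2 = 0.05751
P(X ≤ 2) = 0.06239

0.062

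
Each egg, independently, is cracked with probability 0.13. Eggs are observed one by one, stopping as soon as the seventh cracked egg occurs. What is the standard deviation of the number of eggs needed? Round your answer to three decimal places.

Y = total eggs until the seventh success; negative binomial with r=7, p=0.13.
SD(Y) = √[r(1−p)/p²] = √(360.35503) = 18.98302

18.983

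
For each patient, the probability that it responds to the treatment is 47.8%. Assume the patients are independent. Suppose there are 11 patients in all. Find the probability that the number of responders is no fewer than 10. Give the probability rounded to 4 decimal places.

0.0039

X ~ Binomial(11, 0.478); P(X ≥ 10) = Σ C(11,k) p^k (1−p)^(11−k) over k:
  k=10: C(11,10)·0.478^10·0.522^1 = 0.003576
  k=11: C(11,11)·0.478^11·0.522^0 = 0.000298
Total = 0.003873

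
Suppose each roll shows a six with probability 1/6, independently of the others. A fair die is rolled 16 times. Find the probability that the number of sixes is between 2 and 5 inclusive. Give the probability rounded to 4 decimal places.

0.7350

X ~ Binomial(16, 0.166667); P(2 ≤ X ≤ 5) = Σ C(16,k) p^k (1−p)^(16−k) over k:
  k=2: C(16,2)·0.166667^2·0.833333^14 = 0.259622
  k=3: C(16,3)·0.166667^3·0.833333^13 = 0.242314
  k=4: C(16,4)·0.166667^4·0.833333^12 = 0.157504
  k=5: C(16,5)·0.166667^5·0.833333^11 = 0.075602
Total = 0.735041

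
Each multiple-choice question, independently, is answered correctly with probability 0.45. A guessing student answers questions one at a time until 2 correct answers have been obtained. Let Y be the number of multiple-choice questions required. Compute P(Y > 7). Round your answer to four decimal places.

0.1024

Needing more than 7 multiple-choice questions ⇔ fewer than 2 successes in the first 7. With X ~ Binomial(7, 0.45), P(Y > 7) = P(X ≤ 1).
  k=0: C(7,0)·0.45^0·0.55^7 = 0.015224
  k=1: C(7,1)·0.45^1·0.55^6 = 0.087194
P(X ≤ 1) = 0.102418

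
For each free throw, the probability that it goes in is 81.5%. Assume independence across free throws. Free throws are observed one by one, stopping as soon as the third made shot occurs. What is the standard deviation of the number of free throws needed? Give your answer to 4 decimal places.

Y = total free throws until the third success; negative binomial with r=3, p=0.815.
SD(Y) = √[r(1−p)/p²] = √(0.835560) = 0.914090

0.9141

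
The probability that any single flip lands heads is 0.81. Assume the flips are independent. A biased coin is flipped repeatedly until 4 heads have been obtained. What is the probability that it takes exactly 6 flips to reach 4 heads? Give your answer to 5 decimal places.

0.15540

Y = trial on which the fourth success occurs; negative binomial, r=4, p=0.81.
P(Y=6) = C(5,3) · p^4 · (1−p)^2
= 10 · 0.43047 · 0.0361 = 0.1553987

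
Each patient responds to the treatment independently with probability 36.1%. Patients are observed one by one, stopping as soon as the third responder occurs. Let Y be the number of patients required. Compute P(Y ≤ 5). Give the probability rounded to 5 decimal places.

Finishing within 5 patients ⇔ at least 3 successes in the first 5. With X ~ Binomial(5, 0.361), P(Y ≤ 5) = 1 − P(X ≤ 2).
  k=0: C(5,0)·0.361^0·0.639^5 = 0.1065379
  k=1: C(5,1)·0.361^1·0.639^4 = 0.3009405
  k=2: C(5,2)·0.361^2·0.639^3 = 0.3400298
1 − 0.7475082 = 0.2524918

0.25249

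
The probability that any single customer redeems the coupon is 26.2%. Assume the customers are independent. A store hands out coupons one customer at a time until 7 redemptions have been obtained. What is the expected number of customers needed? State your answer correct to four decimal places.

26.7176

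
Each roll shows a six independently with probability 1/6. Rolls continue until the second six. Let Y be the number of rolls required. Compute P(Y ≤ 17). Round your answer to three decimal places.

0.802

Finishing within 17 rolls ⇔ at least 2 successes in the first 17. With X ~ Binomial(17, 0.166667), P(Y ≤ 17) = 1 − P(X ≤ 1).
  k=0: C(17,0)·0.166667^0·0.833333^17 = 0.04507
  k=1: C(17,1)·0.166667^1·0.833333^16 = 0.15325
1 − 0.19832 = 0.80168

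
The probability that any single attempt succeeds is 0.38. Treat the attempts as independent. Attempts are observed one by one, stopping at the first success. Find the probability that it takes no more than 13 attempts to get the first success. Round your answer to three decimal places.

Y = number of attempts to the first success; geometric, p = 0.38.
P(Y ≤ 13) = 1 − (1−p)^13 = 1 − 0.00200 = 0.99800

0.998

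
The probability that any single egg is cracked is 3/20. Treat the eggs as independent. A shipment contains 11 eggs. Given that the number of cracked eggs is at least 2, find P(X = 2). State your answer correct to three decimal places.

0.564

X ~ Binomial(11, 0.15). Want P(X=2 | X≥2) = P(X=2) / P(X≥2).
P(X=2) = C(11,2)·0.15^2·0.85^9 = 0.28663
P(X≥2) = 1 − 0.16734 − 0.32484 = 0.50781
Ratio = 0.28663 / 0.50781 = 0.56443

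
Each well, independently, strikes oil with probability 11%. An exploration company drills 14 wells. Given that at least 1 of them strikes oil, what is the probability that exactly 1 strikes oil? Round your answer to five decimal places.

X ~ Binomial(14, 0.11). Want P(X=1 | X≥1) = P(X=1) / P(X≥1).
P(X=1) = C(14,1)·0.11^1·0.89^13 = 0.3385250
P(X≥1) = 1 − 0.1956411 = 0.8043589
Ratio = 0.3385250 / 0.8043589 = 0.4208632

0.42086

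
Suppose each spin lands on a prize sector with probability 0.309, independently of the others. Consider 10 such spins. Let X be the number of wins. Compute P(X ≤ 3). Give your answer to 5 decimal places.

0.62546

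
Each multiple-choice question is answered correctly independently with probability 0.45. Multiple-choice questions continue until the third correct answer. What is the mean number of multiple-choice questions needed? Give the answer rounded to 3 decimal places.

6.667

Y = total multiple-choice questions until the third success; negative binomial with r=3, p=0.45.
E[Y] = r / p = 3 / 0.45 = 6.66667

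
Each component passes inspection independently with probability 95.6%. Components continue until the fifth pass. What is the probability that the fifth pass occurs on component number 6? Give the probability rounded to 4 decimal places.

0.1757

Y = trial on which the fifth success occurs; negative binomial, r=5, p=0.956.
P(Y=6) = C(5,4) · p^5 · (1−p)^1
= 5 · 0.79853 · 0.044 = 0.175676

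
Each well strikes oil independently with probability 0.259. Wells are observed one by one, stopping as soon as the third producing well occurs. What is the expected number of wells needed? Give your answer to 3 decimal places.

Y = total wells until the third success; negative binomial with r=3, p=0.259.
E[Y] = r / p = 3 / 0.259 = 11.58301

11.583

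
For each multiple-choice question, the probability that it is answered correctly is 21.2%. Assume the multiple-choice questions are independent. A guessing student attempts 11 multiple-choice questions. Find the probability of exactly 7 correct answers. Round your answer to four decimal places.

X ~ Binomial(n=11, p=0.212).
P(X=7) = C(11,7) · p^7 · (1−p)^4
= 330 · 1.9246e-05 · 0.38557 = 0.002449

0.0024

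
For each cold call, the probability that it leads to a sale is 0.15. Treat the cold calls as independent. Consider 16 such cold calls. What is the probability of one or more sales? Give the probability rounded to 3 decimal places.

0.926

P(at least one) = 1 − P(none) = 1 − (1 − 0.15)^16
= 1 − 0.07425 = 0.92575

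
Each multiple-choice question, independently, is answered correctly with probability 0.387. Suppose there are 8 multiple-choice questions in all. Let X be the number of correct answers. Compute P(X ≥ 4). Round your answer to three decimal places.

0.376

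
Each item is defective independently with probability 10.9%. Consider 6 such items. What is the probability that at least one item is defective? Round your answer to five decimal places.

P(at least one) = 1 − P(none) = 1 − (1 − 0.109)^6
= 1 − 0.5003412 = 0.4996588

0.49966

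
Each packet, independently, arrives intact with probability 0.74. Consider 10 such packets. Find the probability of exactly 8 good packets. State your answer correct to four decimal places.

0.2735

X ~ Binomial(n=10, p=0.74).
P(X=8) = C(10,8) · p^8 · (1−p)^2
= 45 · 0.089919 · 0.0676 = 0.273535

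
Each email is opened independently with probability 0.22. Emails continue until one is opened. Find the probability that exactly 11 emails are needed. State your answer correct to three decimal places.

0.018

Geometric (trials to first success), p = 0.22.
P(Y = 11) = (1−p)^10 · p = 0.083358 · 0.22 = 0.01834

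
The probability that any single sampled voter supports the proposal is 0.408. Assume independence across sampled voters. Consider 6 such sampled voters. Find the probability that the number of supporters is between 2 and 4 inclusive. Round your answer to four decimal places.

X ~ Binomial(6, 0.408); P(2 ≤ X ≤ 4) = Σ C(6,k) p^k (1−p)^(6−k) over k:
  k=2: C(6,2)·0.408^2·0.592^4 = 0.306689
  k=3: C(6,3)·0.408^3·0.592^3 = 0.281822
  k=4: C(6,4)·0.408^4·0.592^2 = 0.145672
Total = 0.734183

0.7342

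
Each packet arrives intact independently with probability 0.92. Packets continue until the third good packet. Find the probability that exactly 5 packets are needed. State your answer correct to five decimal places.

Y = trial on which the third success occurs; negative binomial, r=3, p=0.92.
P(Y=5) = C(4,2) · p^3 · (1−p)^2
= 6 · 0.77869 · 0.0064 = 0.0299016

0.02990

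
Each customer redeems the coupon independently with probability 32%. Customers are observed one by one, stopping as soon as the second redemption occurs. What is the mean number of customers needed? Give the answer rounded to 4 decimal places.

Y = total customers until the second success; negative binomial with r=2, p=0.32.
E[Y] = r / p = 2 / 0.32 = 6.250000

6.2500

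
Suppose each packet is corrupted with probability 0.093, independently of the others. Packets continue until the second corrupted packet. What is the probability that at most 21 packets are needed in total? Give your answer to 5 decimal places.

0.59401

Finishing within 21 packets ⇔ at least 2 successes in the first 21. With X ~ Binomial(21, 0.093), P(Y ≤ 21) = 1 − P(X ≤ 1).
  k=0: C(21,0)·0.093^0·0.907^21 = 0.1287517
  k=1: C(21,1)·0.093^1·0.907^20 = 0.2772350
1 − 0.4059867 = 0.5940133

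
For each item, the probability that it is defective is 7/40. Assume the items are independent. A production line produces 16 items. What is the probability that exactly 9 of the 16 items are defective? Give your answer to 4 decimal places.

0.0005

X ~ Binomial(n=16, p=0.175).
P(X=9) = C(16,9) · p^9 · (1−p)^7
= 11440 · 1.5394e-07 · 0.26012 = 0.000458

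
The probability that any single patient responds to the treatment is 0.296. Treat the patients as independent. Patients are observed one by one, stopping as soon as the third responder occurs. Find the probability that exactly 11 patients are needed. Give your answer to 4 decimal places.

Y = trial on which the third success occurs; negative binomial, r=3, p=0.296.
P(Y=11) = C(10,2) · p^3 · (1−p)^8
= 45 · 0.025934 · 0.060337 = 0.070416

0.0704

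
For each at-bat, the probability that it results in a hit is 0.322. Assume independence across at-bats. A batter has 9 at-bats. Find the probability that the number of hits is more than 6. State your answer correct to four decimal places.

0.0067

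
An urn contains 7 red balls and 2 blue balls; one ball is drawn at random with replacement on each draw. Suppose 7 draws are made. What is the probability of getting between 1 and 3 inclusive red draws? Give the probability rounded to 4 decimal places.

X ~ Binomial(7, 0.777778); P(1 ≤ X ≤ 3) = Σ C(7,k) p^k (1−p)^(7−k) over k:
  k=1: C(7,1)·0.777778^1·0.222222^6 = 0.000656
  k=2: C(7,2)·0.777778^2·0.222222^5 = 0.006884
  k=3: C(7,3)·0.777778^3·0.222222^4 = 0.040159
Total = 0.047699

0.0477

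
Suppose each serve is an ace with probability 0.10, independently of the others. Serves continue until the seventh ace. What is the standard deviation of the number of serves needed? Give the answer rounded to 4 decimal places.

Y = total serves until the seventh success; negative binomial with r=7, p=0.10.
SD(Y) = √[r(1−p)/p²] = √(630.000000) = 25.099801

25.0998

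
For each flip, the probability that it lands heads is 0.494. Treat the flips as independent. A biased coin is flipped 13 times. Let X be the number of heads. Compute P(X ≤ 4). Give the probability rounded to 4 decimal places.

X ~ Binomial(13, 0.494); P(X ≤ 4) = Σ C(13,k) p^k (1−p)^(13−k) over k:
  k=0: C(13,0)·0.494^0·0.506^13 = 0.000143
  k=1: C(13,1)·0.494^1·0.506^12 = 0.001809
  k=2: C(13,2)·0.494^2·0.506^11 = 0.010598
  k=3: C(13,3)·0.494^3·0.506^10 = 0.037936
  k=4: C(13,4)·0.494^4·0.506^9 = 0.092591
Total = 0.143076

0.1431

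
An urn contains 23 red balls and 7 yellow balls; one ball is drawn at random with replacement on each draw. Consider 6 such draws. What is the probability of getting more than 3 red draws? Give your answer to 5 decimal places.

0.85603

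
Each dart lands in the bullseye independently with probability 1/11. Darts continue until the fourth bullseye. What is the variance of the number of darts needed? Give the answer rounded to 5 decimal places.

Y = total darts until the fourth success; negative binomial with r=4, p=0.090909.
Var(Y) = r(1−p)/p² = 4·0.909091 / 0.090909² = 440.0000000

440.00000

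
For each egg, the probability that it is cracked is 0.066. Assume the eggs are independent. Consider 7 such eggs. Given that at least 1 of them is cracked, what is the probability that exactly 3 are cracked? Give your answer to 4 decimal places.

X ~ Binomial(7, 0.066). Want P(X=3 | X≥1) = P(X=3) / P(X≥1).
P(X=3) = C(7,3)·0.066^3·0.934^4 = 0.007658
P(X≥1) = 1 − 0.620052 = 0.379948
Ratio = 0.007658 / 0.379948 = 0.020154

0.0202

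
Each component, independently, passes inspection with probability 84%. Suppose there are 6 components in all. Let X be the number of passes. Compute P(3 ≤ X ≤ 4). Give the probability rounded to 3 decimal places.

0.240

X ~ Binomial(6, 0.84); P(3 ≤ X ≤ 4) = Σ C(6,k) p^k (1−p)^(6−k) over k:
  k=3: C(6,3)·0.84^3·0.16^3 = 0.04855
  k=4: C(6,4)·0.84^4·0.16^2 = 0.19118
Total = 0.23974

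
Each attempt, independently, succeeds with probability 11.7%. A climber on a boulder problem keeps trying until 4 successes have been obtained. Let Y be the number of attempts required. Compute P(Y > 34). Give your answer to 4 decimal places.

0.4258

Needing more than 34 attempts ⇔ fewer than 4 successes in the first 34. With X ~ Binomial(34, 0.117), P(Y > 34) = P(X ≤ 3).
  k=0: C(34,0)·0.117^0·0.883^34 = 0.014543
  k=1: C(34,1)·0.117^1·0.883^33 = 0.065519
  k=2: C(34,2)·0.117^2·0.883^32 = 0.143244
  k=3: C(34,3)·0.117^3·0.883^31 = 0.202456
P(X ≤ 3) = 0.425763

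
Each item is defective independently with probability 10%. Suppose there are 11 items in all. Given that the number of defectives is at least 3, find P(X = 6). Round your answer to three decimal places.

0.003

X ~ Binomial(11, 0.10). Want P(X=6 | X≥3) = P(X=6) / P(X≥3).
P(X=6) = C(11,6)·0.10^6·0.90^5 = 0.00027
P(X≥3) = 1 − 0.31381 − 0.38355 − 0.21308 = 0.08956
Ratio = 0.00027 / 0.08956 = 0.00305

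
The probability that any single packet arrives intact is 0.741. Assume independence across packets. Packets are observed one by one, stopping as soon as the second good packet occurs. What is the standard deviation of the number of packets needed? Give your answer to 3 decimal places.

0.971

Y = total packets until the second success; negative binomial with r=2, p=0.741.
SD(Y) = √[r(1−p)/p²] = √(0.94339) = 0.97128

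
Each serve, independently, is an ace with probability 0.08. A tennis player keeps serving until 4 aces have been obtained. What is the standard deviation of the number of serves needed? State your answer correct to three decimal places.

Y = total serves until the fourth success; negative binomial with r=4, p=0.08.
SD(Y) = √[r(1−p)/p²] = √(575.00000) = 23.97916

23.979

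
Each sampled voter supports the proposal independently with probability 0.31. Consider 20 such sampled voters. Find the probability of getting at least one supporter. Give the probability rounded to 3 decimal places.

P(at least one) = 1 − P(none) = 1 − (1 − 0.31)^20
= 1 − 0.00060 = 0.99940

0.999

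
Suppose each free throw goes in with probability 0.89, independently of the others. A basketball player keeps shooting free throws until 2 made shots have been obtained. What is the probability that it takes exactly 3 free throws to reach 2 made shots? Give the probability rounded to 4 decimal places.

Y = trial on which the second success occurs; negative binomial, r=2, p=0.89.
P(Y=3) = C(2,1) · p^2 · (1−p)^1
= 2 · 0.7921 · 0.11 = 0.174262

0.1743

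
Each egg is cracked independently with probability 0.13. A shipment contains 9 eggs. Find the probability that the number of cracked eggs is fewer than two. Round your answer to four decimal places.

0.6696

X ~ Binomial(9, 0.13); P(X ≤ 1) = Σ C(9,k) p^k (1−p)^(9−k) over k:
  k=0: C(9,0)·0.13^0·0.87^9 = 0.285544
  k=1: C(9,1)·0.13^1·0.87^8 = 0.384008
Total = 0.669552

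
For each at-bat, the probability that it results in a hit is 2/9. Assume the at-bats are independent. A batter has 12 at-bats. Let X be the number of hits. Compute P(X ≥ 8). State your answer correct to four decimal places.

X ~ Binomial(12, 0.222222); P(X ≥ 8) = Σ C(12,k) p^k (1−p)^(12−k) over k:
  k=8: C(12,8)·0.222222^8·0.777778^4 = 0.001077
  k=9: C(12,9)·0.222222^9·0.777778^3 = 0.000137
  k=10: C(12,10)·0.222222^10·0.777778^2 = 0.000012
  k=11: C(12,11)·0.222222^11·0.777778^1 = 0.000001
  k=12: C(12,12)·0.222222^12·0.777778^0 = 0.000000
Total = 0.001226

0.0012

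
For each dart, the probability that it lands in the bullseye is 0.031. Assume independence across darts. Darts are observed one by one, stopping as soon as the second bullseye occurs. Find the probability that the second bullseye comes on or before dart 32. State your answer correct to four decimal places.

Finishing within 32 darts ⇔ at least 2 successes in the first 32. With X ~ Binomial(32, 0.031), P(Y ≤ 32) = 1 − P(X ≤ 1).
  k=0: C(32,0)·0.031^0·0.969^32 = 0.365057
  k=1: C(32,1)·0.031^1·0.969^31 = 0.373722
1 − 0.738779 = 0.261221

0.2612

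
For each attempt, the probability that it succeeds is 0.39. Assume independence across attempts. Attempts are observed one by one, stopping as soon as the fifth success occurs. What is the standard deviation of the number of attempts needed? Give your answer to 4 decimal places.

4.4780

Y = total attempts until the fifth success; negative binomial with r=5, p=0.39.
SD(Y) = √[r(1−p)/p²] = √(20.052597) = 4.478013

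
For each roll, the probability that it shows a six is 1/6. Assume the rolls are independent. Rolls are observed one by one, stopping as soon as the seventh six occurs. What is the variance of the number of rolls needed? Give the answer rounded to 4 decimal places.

210.0000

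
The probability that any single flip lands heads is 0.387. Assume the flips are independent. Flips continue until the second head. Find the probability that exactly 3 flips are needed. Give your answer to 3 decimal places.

Y = trial on which the second success occurs; negative binomial, r=2, p=0.387.
P(Y=3) = C(2,1) · p^2 · (1−p)^1
= 2 · 0.14977 · 0.613 = 0.18362

0.184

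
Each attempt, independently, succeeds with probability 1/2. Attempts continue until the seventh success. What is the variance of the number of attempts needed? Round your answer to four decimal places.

14.0000

Y = total attempts until the seventh success; negative binomial with r=7, p=0.50.
Var(Y) = r(1−p)/p² = 7·0.50 / 0.50² = 14.000000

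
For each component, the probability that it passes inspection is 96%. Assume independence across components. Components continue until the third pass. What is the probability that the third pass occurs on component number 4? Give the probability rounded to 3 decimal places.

Y = trial on which the third success occurs; negative binomial, r=3, p=0.96.
P(Y=4) = C(3,2) · p^3 · (1−p)^1
= 3 · 0.88474 · 0.04 = 0.10617

0.106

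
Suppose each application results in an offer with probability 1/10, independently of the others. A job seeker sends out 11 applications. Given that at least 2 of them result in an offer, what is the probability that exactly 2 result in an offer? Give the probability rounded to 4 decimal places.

X ~ Binomial(11, 0.10). Want P(X=2 | X≥2) = P(X=2) / P(X≥2).
P(X=2) = C(11,2)·0.10^2·0.90^9 = 0.213081
P(X≥2) = 1 − 0.313811 − 0.383546 = 0.302643
Ratio = 0.213081 / 0.302643 = 0.704068

0.7041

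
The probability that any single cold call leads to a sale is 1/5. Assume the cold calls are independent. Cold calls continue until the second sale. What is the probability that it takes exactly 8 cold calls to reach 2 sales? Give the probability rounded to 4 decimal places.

Y = trial on which the second success occurs; negative binomial, r=2, p=0.20.
P(Y=8) = C(7,1) · p^2 · (1−p)^6
= 7 · 0.04 · 0.26214 = 0.073400

0.0734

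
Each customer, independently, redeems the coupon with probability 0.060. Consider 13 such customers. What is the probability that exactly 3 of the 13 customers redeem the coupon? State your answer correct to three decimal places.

0.033

X ~ Binomial(n=13, p=0.06).
P(X=3) = C(13,3) · p^3 · (1−p)^10
= 286 · 0.000216 · 0.53862 = 0.03327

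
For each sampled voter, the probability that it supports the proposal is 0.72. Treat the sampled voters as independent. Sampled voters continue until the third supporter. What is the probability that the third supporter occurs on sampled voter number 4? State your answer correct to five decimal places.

Y = trial on which the third success occurs; negative binomial, r=3, p=0.72.
P(Y=4) = C(3,2) · p^3 · (1−p)^1
= 3 · 0.37325 · 0.28 = 0.3135283

0.31353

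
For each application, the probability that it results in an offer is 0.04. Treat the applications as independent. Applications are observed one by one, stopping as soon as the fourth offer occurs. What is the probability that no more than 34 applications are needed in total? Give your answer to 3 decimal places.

Finishing within 34 applications ⇔ at least 4 successes in the first 34. With X ~ Binomial(34, 0.04), P(Y ≤ 34) = 1 − P(X ≤ 3).
  k=0: C(34,0)·0.04^0·0.96^34 = 0.24959
  k=1: C(34,1)·0.04^1·0.96^33 = 0.35358
  k=2: C(34,2)·0.04^2·0.96^32 = 0.24309
  k=3: C(34,3)·0.04^3·0.96^31 = 0.10804
1 − 0.95429 = 0.04571

0.046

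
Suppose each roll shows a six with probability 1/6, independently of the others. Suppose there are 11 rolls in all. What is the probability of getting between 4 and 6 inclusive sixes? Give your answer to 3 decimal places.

0.095

X ~ Binomial(11, 0.166667); P(4 ≤ X ≤ 6) = Σ C(11,k) p^k (1−p)^(11−k) over k:
  k=4: C(11,4)·0.166667^4·0.833333^7 = 0.07106
  k=5: C(11,5)·0.166667^5·0.833333^6 = 0.01990
  k=6: C(11,6)·0.166667^6·0.833333^5 = 0.00398
Total = 0.09494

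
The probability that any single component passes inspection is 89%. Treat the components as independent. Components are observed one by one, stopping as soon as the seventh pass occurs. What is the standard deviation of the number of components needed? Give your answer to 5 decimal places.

0.98595

Y = total components until the seventh success; negative binomial with r=7, p=0.89.
SD(Y) = √[r(1−p)/p²] = √(0.9720995) = 0.9859511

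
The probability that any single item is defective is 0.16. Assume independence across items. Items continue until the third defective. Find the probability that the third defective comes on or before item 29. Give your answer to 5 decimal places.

Finishing within 29 items ⇔ at least 3 successes in the first 29. With X ~ Binomial(29, 0.16), P(Y ≤ 29) = 1 − P(X ≤ 2).
  k=0: C(29,0)·0.16^0·0.84^29 = 0.0063694
  k=1: C(29,1)·0.16^1·0.84^28 = 0.0351834
  k=2: C(29,2)·0.16^2·0.84^27 = 0.0938224
1 − 0.1353753 = 0.8646247

0.86462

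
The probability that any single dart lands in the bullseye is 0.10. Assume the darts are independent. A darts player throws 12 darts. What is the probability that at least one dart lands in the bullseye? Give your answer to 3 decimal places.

P(at least one) = 1 − P(none) = 1 − (1 − 0.10)^12
= 1 − 0.28243 = 0.71757

0.718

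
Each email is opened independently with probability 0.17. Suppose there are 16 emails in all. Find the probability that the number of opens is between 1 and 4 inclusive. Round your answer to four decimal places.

0.8282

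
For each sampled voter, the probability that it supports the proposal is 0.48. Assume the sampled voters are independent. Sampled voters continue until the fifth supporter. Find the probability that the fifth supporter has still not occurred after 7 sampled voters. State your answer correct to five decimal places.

0.80492

Needing more than 7 sampled voters ⇔ fewer than 5 successes in the first 7. With X ~ Binomial(7, 0.48), P(Y > 7) = P(X ≤ 4).
  k=0: C(7,0)·0.48^0·0.52^7 = 0.0102807
  k=1: C(7,1)·0.48^1·0.52^6 = 0.0664292
  k=2: C(7,2)·0.48^2·0.52^5 = 0.1839579
  k=3: C(7,3)·0.48^3·0.52^4 = 0.2830122
  k=4: C(7,4)·0.48^4·0.52^3 = 0.2612420
P(X ≤ 4) = 0.8049221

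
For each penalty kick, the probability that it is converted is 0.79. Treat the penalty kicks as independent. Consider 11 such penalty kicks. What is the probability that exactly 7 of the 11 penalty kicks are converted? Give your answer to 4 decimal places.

0.1232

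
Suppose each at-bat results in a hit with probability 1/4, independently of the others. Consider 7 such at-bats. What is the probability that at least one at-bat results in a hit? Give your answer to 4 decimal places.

P(at least one) = 1 − P(none) = 1 − (1 − 0.25)^7
= 1 − 0.133484 = 0.866516

0.8665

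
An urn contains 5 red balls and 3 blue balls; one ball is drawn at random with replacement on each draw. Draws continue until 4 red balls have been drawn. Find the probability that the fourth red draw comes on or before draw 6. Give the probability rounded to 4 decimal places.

0.5960

Finishing within 6 draws ⇔ at least 4 successes in the first 6. With X ~ Binomial(6, 0.625), P(Y ≤ 6) = 1 − P(X ≤ 3).
  k=0: C(6,0)·0.625^0·0.375^6 = 0.002781
  k=1: C(6,1)·0.625^1·0.375^5 = 0.027809
  k=2: C(6,2)·0.625^2·0.375^4 = 0.115871
  k=3: C(6,3)·0.625^3·0.375^3 = 0.257492
1 − 0.403954 = 0.596046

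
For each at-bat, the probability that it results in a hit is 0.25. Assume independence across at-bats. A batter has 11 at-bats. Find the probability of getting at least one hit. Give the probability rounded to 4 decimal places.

P(at least one) = 1 − P(none) = 1 − (1 − 0.25)^11
= 1 − 0.042235 = 0.957765

0.9578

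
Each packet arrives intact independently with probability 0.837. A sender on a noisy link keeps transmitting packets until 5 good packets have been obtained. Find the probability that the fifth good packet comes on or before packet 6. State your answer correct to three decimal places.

Finishing within 6 packets ⇔ at least 5 successes in the first 6. With X ~ Binomial(6, 0.837), P(Y ≤ 6) = 1 − P(X ≤ 4).
  k=0: C(6,0)·0.837^0·0.163^6 = 0.00002
  k=1: C(6,1)·0.837^1·0.163^5 = 0.00058
  k=2: C(6,2)·0.837^2·0.163^4 = 0.00742
  k=3: C(6,3)·0.837^3·0.163^3 = 0.05079
  k=4: C(6,4)·0.837^4·0.163^2 = 0.19560
1 − 0.25440 = 0.74560

0.746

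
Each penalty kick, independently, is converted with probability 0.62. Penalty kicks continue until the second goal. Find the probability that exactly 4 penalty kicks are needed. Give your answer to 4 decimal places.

0.1665

Y = trial on which the second success occurs; negative binomial, r=2, p=0.62.
P(Y=4) = C(3,1) · p^2 · (1−p)^2
= 3 · 0.3844 · 0.1444 = 0.166522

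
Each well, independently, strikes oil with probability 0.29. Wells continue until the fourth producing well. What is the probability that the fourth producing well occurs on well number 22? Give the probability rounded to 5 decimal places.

Y = trial on which the fourth success occurs; negative binomial, r=4, p=0.29.
P(Y=22) = C(21,3) · p^4 · (1−p)^18
= 1330 · 0.0070728 · 0.0021021 = 0.0197740

0.01977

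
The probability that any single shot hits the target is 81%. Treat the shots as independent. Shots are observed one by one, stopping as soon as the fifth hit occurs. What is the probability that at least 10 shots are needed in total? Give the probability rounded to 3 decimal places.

Needing more than 9 shots ⇔ fewer than 5 successes in the first 9. With X ~ Binomial(9, 0.81), P(Y > 9) = P(X ≤ 4).
  k=0: C(9,0)·0.81^0·0.19^9 = 0.00000
  k=1: C(9,1)·0.81^1·0.19^8 = 0.00001
  k=2: C(9,2)·0.81^2·0.19^7 = 0.00021
  k=3: C(9,3)·0.81^3·0.19^6 = 0.00210
  k=4: C(9,4)·0.81^4·0.19^5 = 0.01343
P(X ≤ 4) = 0.01575

0.016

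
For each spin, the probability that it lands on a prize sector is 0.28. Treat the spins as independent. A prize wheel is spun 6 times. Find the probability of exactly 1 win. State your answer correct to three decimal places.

X ~ Binomial(n=6, p=0.28).
P(X=1) = C(6,1) · p^1 · (1−p)^5
= 6 · 0.28 · 0.19349 = 0.32507

0.325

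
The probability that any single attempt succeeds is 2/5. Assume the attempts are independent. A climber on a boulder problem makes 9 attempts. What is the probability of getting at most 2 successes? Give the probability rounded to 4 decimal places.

X ~ Binomial(9, 0.40); P(X ≤ 2) = Σ C(9,k) p^k (1−p)^(9−k) over k:
  k=0: C(9,0)·0.40^0·0.60^9 = 0.010078
  k=1: C(9,1)·0.40^1·0.60^8 = 0.060466
  k=2: C(9,2)·0.40^2·0.60^7 = 0.161243
Total = 0.231787

0.2318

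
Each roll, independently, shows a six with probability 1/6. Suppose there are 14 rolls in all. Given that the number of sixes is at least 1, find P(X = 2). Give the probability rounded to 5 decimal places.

0.30745

X ~ Binomial(14, 0.166667). Want P(X=2 | X≥1) = P(X=2) / P(X≥1).
P(X=2) = C(14,2)·0.166667^2·0.833333^12 = 0.2835071
P(X≥1) = 1 − 0.0778866 = 0.9221134
Ratio = 0.2835071 / 0.9221134 = 0.3074536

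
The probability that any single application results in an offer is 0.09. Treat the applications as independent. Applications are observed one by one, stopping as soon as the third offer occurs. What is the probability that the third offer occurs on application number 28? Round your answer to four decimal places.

0.0242

Y = trial on which the third success occurs; negative binomial, r=3, p=0.09.
P(Y=28) = C(27,2) · p^3 · (1−p)^25
= 351 · 0.000729 · 0.094631 = 0.024214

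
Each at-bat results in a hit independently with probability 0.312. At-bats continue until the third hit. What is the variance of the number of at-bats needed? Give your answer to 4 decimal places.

21.2032

Y = total at-bats until the third success; negative binomial with r=3, p=0.312.
Var(Y) = r(1−p)/p² = 3·0.688 / 0.312² = 21.203156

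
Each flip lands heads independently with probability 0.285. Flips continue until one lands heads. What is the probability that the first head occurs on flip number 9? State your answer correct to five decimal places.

0.01947

Geometric (trials to first success), p = 0.285.
P(Y = 9) = (1−p)^8 · p = 0.068304 · 0.285 = 0.0194667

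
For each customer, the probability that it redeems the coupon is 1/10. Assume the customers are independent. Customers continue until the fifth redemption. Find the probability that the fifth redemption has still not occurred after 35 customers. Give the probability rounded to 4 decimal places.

0.7307

Needing more than 35 customers ⇔ fewer than 5 successes in the first 35. With X ~ Binomial(35, 0.10), P(Y > 35) = P(X ≤ 4).
  k=0: C(35,0)·0.10^0·0.90^35 = 0.025032
  k=1: C(35,1)·0.10^1·0.90^34 = 0.097345
  k=2: C(35,2)·0.10^2·0.90^33 = 0.183874
  k=3: C(35,3)·0.10^3·0.90^32 = 0.224735
  k=4: C(35,4)·0.10^4·0.90^31 = 0.199764
P(X ≤ 4) = 0.730749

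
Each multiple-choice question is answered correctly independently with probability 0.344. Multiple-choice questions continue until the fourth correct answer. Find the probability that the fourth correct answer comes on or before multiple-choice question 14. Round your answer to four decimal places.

Finishing within 14 multiple-choice questions ⇔ at least 4 successes in the first 14. With X ~ Binomial(14, 0.344), P(Y ≤ 14) = 1 − P(X ≤ 3).
  k=0: C(14,0)·0.344^0·0.656^14 = 0.002733
  k=1: C(14,1)·0.344^1·0.656^13 = 0.020065
  k=2: C(14,2)·0.344^2·0.656^12 = 0.068392
  k=3: C(14,3)·0.344^3·0.656^11 = 0.143456
1 − 0.234646 = 0.765354

0.7654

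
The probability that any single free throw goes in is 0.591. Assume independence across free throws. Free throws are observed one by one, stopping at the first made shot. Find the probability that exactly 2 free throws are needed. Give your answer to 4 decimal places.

0.2417

Geometric (trials to first success), p = 0.591.
P(Y = 2) = (1−p)^1 · p = 0.409 · 0.591 = 0.241719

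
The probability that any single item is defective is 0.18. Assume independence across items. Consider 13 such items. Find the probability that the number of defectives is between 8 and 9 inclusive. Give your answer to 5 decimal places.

X ~ Binomial(13, 0.18); P(8 ≤ X ≤ 9) = Σ C(13,k) p^k (1−p)^(13−k) over k:
  k=8: C(13,8)·0.18^8·0.82^5 = 0.0005258
  k=9: C(13,9)·0.18^9·0.82^4 = 0.0000641
Total = 0.0005899

0.00059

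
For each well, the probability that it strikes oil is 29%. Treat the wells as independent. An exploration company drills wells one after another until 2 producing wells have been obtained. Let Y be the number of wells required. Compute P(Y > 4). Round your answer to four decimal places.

0.6693

Needing more than 4 wells ⇔ fewer than 2 successes in the first 4. With X ~ Binomial(4, 0.29), P(Y > 4) = P(X ≤ 1).
  k=0: C(4,0)·0.29^0·0.71^4 = 0.254117
  k=1: C(4,1)·0.29^1·0.71^3 = 0.415177
P(X ≤ 1) = 0.669294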